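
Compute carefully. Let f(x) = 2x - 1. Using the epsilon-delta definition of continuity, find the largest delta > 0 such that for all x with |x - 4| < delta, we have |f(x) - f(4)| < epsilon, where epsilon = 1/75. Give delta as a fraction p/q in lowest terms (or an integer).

We compute f(4) = 2*(4) - 1 = 7.
|f(x) - f(4)| = |2x - 1 - (7)| = |2(x - 4)| = 2|x - 4|.
We need 2|x - 4| < 1/75, i.e. |x - 4| < 1/75 / 2 = 1/150.
So any delta <= 1/150 works. Conversely, if delta > 1/150, then x = 4 + 1/150 satisfies |x - 4| = 1/150 < delta but |f(x) - f(4)| = 2 * 1/150 = 1/75, which is not < 1/75; so no larger delta works.
Hence the largest such delta is 1/150.

1/150


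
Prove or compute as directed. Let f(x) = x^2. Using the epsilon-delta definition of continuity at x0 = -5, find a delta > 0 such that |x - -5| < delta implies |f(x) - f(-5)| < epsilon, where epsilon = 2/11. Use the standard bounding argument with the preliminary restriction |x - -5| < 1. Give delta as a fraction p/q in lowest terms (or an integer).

Factor: |x^2 - (-5)^2| = |x - -5| * |x + -5|.
Impose |x - -5| < 1 first. Then |x + -5| = |(x - -5) + 2*(-5)| <= |x - -5| + 2*|-5| < 1 + 10 = 11.
So |x^2 - (-5)^2| < delta * 11.
We need delta * 11 <= 2/11, i.e. delta <= 2/11/11 = 2/121.
Since 2/121 < 1, this is tighter than 1; take delta = 2/121.
So delta = 2/121 works.

2/121


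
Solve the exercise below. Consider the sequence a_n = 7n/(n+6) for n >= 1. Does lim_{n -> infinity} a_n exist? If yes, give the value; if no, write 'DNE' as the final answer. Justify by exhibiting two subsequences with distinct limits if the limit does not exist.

Examine the behaviour of a_n along subsequences.
Even-n subsequence a_{2k} = 7(2k)/(2k+6) -> 7. Odd-n subsequence a_{2k+1} = 7(2k+1)/(2k+7) -> 7. Both tend to 7, which suggests the limit is 7; verify directly.
|a_n - 7| = |7n - 7(n+6)| / (n+6) = 42/(n+6) < 42/n for every n >= 1.
Given epsilon > 0, choose a positive integer N > 42/epsilon. Then for all n >= N, |a_n - 7| < 42/n <= 42/N < epsilon.
So by the definition of the limit, lim a_n exists and equals 7.

7


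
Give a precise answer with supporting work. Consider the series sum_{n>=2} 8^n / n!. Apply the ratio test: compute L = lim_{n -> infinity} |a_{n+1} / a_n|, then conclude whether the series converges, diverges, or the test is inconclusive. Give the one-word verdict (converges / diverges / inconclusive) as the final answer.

Let a_n denote the general term. Form the ratio a_{n+1}/a_n and simplify:
a_{n+1}/a_n = 8/(n + 1)
Take the limit as n -> infinity: L = 0.
Since L = 0 < 1, the ratio test implies the series converges.

converges


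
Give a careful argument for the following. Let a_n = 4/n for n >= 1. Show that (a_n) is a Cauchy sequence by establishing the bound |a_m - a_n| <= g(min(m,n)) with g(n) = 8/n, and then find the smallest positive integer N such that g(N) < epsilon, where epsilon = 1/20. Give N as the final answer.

For any m, n >= 1, by the triangle inequality:
|a_m - a_n| = |4/m - 4/n| <= 4*1/m + 4*1/n <= 8/min(m,n).
So g(n) = 8/n bounds the Cauchy difference. Since g(n) -> 0, (a_n) is Cauchy.
Now solve g(N) < 1/20: 8/N < 1/20 <=> N > 8 / (1/20) = 160.
The smallest integer strictly greater than 160 is N = 161.
Check: g(161) = 8/161 = 8/161 < 1/20; g(160) = 1/20 >= 1/20. So N = 161.

161


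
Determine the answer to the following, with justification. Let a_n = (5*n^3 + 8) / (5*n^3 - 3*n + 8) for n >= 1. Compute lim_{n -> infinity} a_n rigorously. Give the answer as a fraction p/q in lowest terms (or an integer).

Divide numerator and denominator by n^3, the highest power:
numerator / n^3 = 5 + 8/n^3
denominator / n^3 = 5 - 3/n^2 + 8/n^3
As n -> infinity, all terms of the form c/n^k (k >= 1) tend to 0.
So numerator / n^3 -> 5 and denominator / n^3 -> 5.
Therefore lim a_n = 1.

1


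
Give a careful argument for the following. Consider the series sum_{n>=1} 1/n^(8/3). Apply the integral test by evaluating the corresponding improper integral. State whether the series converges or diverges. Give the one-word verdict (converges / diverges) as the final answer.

Let f(x) = x^(-8/3). Then f is positive, continuous, and decreasing on [1, infinity), so the integral test applies.
Compute the improper integral int_{1}^infinity f(x) dx:
  antiderivative F(x) = -3/(5*x^(5/3)).
  As x -> infinity, F(x) -> 0 (since p = 8/3 > 1).
  So int = F(infinity) - F(1) = 0 - (-3/5) = 3/5.
  Finite, so by the integral test, the series converges.

converges


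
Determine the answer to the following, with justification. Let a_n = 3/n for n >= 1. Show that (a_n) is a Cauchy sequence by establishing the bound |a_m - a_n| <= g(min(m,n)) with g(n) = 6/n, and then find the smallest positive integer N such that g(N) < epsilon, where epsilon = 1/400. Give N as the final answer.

For any m, n >= 1, by the triangle inequality:
|a_m - a_n| = |3/m - 3/n| <= 3*1/m + 3*1/n <= 6/min(m,n).
So g(n) = 6/n bounds the Cauchy difference. Since g(n) -> 0, (a_n) is Cauchy.
Now solve g(N) < 1/400: 6/N < 1/400 <=> N > 6 / (1/400) = 2400.
The smallest integer strictly greater than 2400 is N = 2401.
Check: g(2401) = 6/2401 = 6/2401 < 1/400; g(2400) = 1/400 >= 1/400. So N = 2401.

2401


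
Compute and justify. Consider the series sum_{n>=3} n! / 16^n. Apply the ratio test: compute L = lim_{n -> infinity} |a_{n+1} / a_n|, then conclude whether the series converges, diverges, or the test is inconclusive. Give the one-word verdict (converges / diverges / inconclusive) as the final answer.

Let a_n denote the general term. Form the ratio a_{n+1}/a_n and simplify:
a_{n+1}/a_n = n/16 + 1/16
Take the limit as n -> infinity: L = infinity.
Since L = infinity > 1 (or L = infinity), the ratio test implies the series diverges.

diverges


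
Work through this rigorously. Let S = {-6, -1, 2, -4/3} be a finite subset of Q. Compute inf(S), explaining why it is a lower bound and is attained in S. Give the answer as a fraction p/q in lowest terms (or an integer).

S is finite, so inf(S) = min(S).
Sorted increasing:
-6, -4/3, -1, 2
The extremum is -6.
For every x in S, x >= -6. And -6 is in S, so it is attained.
Therefore inf(S) = -6.

-6


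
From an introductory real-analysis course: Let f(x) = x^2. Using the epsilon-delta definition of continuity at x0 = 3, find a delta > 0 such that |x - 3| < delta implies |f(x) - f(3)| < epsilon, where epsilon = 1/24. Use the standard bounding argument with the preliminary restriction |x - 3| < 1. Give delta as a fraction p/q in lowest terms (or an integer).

Factor: |x^2 - (3)^2| = |x - 3| * |x + 3|.
Impose |x - 3| < 1 first. Then |x + 3| = |(x - 3) + 2*(3)| <= |x - 3| + 2*|3| < 1 + 6 = 7.
So |x^2 - (3)^2| < delta * 7.
We need delta * 7 <= 1/24, i.e. delta <= 1/24/7 = 1/168.
Since 1/168 < 1, this is tighter than 1; take delta = 1/168.
So delta = 1/168 works.

1/168


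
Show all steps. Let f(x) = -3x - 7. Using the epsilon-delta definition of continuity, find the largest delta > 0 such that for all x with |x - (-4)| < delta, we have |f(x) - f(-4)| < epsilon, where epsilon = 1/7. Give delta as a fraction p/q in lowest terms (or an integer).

We compute f(-4) = -3*(-4) - 7 = 5.
|f(x) - f(-4)| = |-3x - 7 - (5)| = |-3(x - (-4))| = 3|x - (-4)|.
We need 3|x - (-4)| < 1/7, i.e. |x - (-4)| < 1/7 / 3 = 1/21.
So any delta <= 1/21 works. Conversely, if delta > 1/21, then x = -4 + 1/21 satisfies |x - (-4)| = 1/21 < delta but |f(x) - f(-4)| = 3 * 1/21 = 1/7, which is not < 1/7; so no larger delta works.
Hence the largest such delta is 1/21.

1/21


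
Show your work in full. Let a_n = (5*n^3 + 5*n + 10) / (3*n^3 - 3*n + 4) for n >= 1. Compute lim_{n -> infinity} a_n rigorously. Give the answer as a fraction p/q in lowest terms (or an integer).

Divide numerator and denominator by n^3, the highest power:
numerator / n^3 = 5 + 5/n^2 + 10/n^3
denominator / n^3 = 3 - 3/n^2 + 4/n^3
As n -> infinity, all terms of the form c/n^k (k >= 1) tend to 0.
So numerator / n^3 -> 5 and denominator / n^3 -> 3.
Therefore lim a_n = 5/3.

5/3


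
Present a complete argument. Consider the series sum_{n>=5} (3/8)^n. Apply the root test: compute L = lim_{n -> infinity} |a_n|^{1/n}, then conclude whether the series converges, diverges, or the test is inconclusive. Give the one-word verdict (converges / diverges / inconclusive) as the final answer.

Let a_n denote the general term. Form |a_n|^(1/n) and simplify:
|a_n|^(1/n) = 3/8
Take the limit as n -> infinity: L = 3/8.
Since L = 3/8 < 1, the root test implies convergence.

converges


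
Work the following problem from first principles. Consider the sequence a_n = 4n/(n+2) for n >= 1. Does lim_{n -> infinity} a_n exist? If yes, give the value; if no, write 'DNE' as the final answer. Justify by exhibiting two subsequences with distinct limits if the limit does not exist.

Examine the behaviour of a_n along subsequences.
Even-n subsequence a_{2k} = 4(2k)/(2k+2) -> 4. Odd-n subsequence a_{2k+1} = 4(2k+1)/(2k+3) -> 4. Both tend to 4, which suggests the limit is 4; verify directly.
|a_n - 4| = |4n - 4(n+2)| / (n+2) = 8/(n+2) < 8/n for every n >= 1.
Given epsilon > 0, choose a positive integer N > 8/epsilon. Then for all n >= N, |a_n - 4| < 8/n <= 8/N < epsilon.
So by the definition of the limit, lim a_n exists and equals 4.

4


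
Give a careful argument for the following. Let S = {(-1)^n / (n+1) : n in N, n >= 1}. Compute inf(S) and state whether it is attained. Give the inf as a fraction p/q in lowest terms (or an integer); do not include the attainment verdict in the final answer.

Analysis:
- Values: -1/2, 1/3, -1/4, 1/5, -1/6, ...
- Positive terms (even n): 1/(2+1), 1/(4+1), ... decreasing -> max = 1/3 (n=2).
- Negative terms (odd n): -1/(1+1), -1/(3+1), ... increasing -> min = -1/2 (n=1).
- So sup = 1/3 (attained at n=2); inf = -1/2 (attained at n=1).
Conclusion: inf(S) = -1/2, attained in S.

-1/2


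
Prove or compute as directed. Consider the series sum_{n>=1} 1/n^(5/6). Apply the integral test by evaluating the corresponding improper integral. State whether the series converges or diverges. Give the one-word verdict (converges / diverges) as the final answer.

Let f(x) = x^(-5/6). Then f is positive, continuous, and decreasing on [1, infinity), so the integral test applies.
Compute the improper integral int_{1}^infinity f(x) dx:
  antiderivative F(x) = 6*x^(1/6).
  As x -> infinity, F(x) -> infinity (since p = 5/6 < 1).
  So the integral diverges. By the integral test, the series diverges.

diverges


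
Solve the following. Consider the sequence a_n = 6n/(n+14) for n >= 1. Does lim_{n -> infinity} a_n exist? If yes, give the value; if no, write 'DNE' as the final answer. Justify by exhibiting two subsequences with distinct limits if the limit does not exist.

Examine the behaviour of a_n along subsequences.
Even-n subsequence a_{2k} = 6(2k)/(2k+14) -> 6. Odd-n subsequence a_{2k+1} = 6(2k+1)/(2k+15) -> 6. Both tend to 6, which suggests the limit is 6; verify directly.
|a_n - 6| = |6n - 6(n+14)| / (n+14) = 84/(n+14) < 84/n for every n >= 1.
Given epsilon > 0, choose a positive integer N > 84/epsilon. Then for all n >= N, |a_n - 6| < 84/n <= 84/N < epsilon.
So by the definition of the limit, lim a_n exists and equals 6.

6


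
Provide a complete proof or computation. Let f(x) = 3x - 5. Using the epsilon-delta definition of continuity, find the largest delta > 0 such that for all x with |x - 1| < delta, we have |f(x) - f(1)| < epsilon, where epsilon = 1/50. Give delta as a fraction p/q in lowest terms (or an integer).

We compute f(1) = 3*(1) - 5 = -2.
|f(x) - f(1)| = |3x - 5 - (-2)| = |3(x - 1)| = 3|x - 1|.
We need 3|x - 1| < 1/50, i.e. |x - 1| < 1/50 / 3 = 1/150.
So any delta <= 1/150 works. Conversely, if delta > 1/150, then x = 1 + 1/150 satisfies |x - 1| = 1/150 < delta but |f(x) - f(1)| = 3 * 1/150 = 1/50, which is not < 1/50; so no larger delta works.
Hence the largest such delta is 1/150.

1/150


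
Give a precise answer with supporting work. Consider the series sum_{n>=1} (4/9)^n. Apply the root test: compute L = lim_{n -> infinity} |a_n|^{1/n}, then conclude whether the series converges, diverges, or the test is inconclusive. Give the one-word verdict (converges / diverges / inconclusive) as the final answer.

Let a_n denote the general term. Form |a_n|^(1/n) and simplify:
|a_n|^(1/n) = 4/9
Take the limit as n -> infinity: L = 4/9.
Since L = 4/9 < 1, the root test implies convergence.

converges


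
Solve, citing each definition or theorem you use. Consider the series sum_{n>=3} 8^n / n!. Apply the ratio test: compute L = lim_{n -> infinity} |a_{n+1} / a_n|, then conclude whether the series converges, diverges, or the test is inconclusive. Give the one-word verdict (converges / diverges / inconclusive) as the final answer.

Let a_n denote the general term. Form the ratio a_{n+1}/a_n and simplify:
a_{n+1}/a_n = 8/(n + 1)
Take the limit as n -> infinity: L = 0.
Since L = 0 < 1, the ratio test implies the series converges.

converges


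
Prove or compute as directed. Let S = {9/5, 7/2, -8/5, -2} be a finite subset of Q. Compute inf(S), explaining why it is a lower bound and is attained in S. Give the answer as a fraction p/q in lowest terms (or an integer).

S is finite, so inf(S) = min(S).
Sorted increasing:
-2, -8/5, 9/5, 7/2
The extremum is -2.
For every x in S, x >= -2. And -2 is in S, so it is attained.
Therefore inf(S) = -2.

-2


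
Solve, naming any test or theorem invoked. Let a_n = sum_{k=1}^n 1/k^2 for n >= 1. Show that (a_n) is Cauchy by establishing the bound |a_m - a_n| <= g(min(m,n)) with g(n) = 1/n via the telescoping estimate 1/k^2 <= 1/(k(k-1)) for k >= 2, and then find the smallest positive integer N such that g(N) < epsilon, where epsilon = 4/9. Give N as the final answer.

For m > n >= 1: |a_m - a_n| = sum_{k=n+1}^m 1/k^2.
Use 1/k^2 <= 1/(k(k-1)) = 1/(k-1) - 1/k for k >= 2:
sum_{k=n+1}^m 1/k^2 <= sum_{k=n+1}^m (1/(k-1) - 1/k) = 1/n - 1/m <= 1/n.
By symmetry the same bound holds with n,m swapped, so |a_m - a_n| <= 1/min(m,n) = g(min(m,n)). Since g(n) -> 0, (a_n) is Cauchy.
Now solve g(N) < 4/9: 1/N < 4/9 <=> N > 1/(4/9) = 9/4.
The smallest integer strictly greater than 9/4 is N = 3.
Check: g(3) = 1/3 < 4/9; g(2) = 1/2 >= 4/9. So N = 3.

3


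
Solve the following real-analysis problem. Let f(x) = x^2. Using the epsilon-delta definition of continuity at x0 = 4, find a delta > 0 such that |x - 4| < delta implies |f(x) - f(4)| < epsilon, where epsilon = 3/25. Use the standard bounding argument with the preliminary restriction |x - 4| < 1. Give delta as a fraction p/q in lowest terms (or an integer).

Factor: |x^2 - (4)^2| = |x - 4| * |x + 4|.
Impose |x - 4| < 1 first. Then |x + 4| = |(x - 4) + 2*(4)| <= |x - 4| + 2*|4| < 1 + 8 = 9.
So |x^2 - (4)^2| < delta * 9.
We need delta * 9 <= 3/25, i.e. delta <= 3/25/9 = 1/75.
Since 1/75 < 1, this is tighter than 1; take delta = 1/75.
So delta = 1/75 works.

1/75


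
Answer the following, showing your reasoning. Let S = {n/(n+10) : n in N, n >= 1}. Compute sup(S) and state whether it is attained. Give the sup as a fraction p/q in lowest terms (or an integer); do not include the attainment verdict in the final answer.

Analysis:
- Values: 1/11, 1/6, 3/13, 2/7, ... strictly increasing.
- Minimum is 1/11 (n=1); inf = 1/11 (attained).
- n/(n+10) = 1 - 10/(n+10) -> 1 from below as n -> infinity, and never equals 1.
- So sup = 1 (not attained).
Conclusion: sup(S) = 1, not attained in S.

1


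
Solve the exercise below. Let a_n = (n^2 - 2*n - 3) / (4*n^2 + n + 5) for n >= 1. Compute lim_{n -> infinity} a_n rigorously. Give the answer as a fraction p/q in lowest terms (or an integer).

Divide numerator and denominator by n^2, the highest power:
numerator / n^2 = 1 - 2/n - 3/n^2
denominator / n^2 = 4 + 1/n + 5/n^2
As n -> infinity, all terms of the form c/n^k (k >= 1) tend to 0.
So numerator / n^2 -> 1 and denominator / n^2 -> 4.
Therefore lim a_n = 1/4.

1/4


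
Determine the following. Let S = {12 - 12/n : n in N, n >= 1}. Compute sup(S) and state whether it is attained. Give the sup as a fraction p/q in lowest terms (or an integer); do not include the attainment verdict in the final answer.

Analysis:
- Values: 0, 6, 8, 9, ... strictly increasing.
- Minimum is 0 (n=1); inf = 0 (attained).
- 12 - 12/n -> 12 from below; sup = 12, not attained.
Conclusion: sup(S) = 12, not attained in S.

12


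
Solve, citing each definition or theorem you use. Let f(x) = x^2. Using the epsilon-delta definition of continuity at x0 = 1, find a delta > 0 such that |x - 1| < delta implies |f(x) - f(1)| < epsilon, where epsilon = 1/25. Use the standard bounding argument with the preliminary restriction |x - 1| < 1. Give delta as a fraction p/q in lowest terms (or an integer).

Factor: |x^2 - (1)^2| = |x - 1| * |x + 1|.
Impose |x - 1| < 1 first. Then |x + 1| = |(x - 1) + 2*(1)| <= |x - 1| + 2*|1| < 1 + 2 = 3.
So |x^2 - (1)^2| < delta * 3.
We need delta * 3 <= 1/25, i.e. delta <= 1/25/3 = 1/75.
Since 1/75 < 1, this is tighter than 1; take delta = 1/75.
So delta = 1/75 works.

1/75


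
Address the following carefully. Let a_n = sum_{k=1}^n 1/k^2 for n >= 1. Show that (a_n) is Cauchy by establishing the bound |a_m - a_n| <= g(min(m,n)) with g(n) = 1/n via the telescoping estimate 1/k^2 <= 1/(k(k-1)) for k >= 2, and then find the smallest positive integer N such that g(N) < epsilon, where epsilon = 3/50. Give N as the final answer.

For m > n >= 1: |a_m - a_n| = sum_{k=n+1}^m 1/k^2.
Use 1/k^2 <= 1/(k(k-1)) = 1/(k-1) - 1/k for k >= 2:
sum_{k=n+1}^m 1/k^2 <= sum_{k=n+1}^m (1/(k-1) - 1/k) = 1/n - 1/m <= 1/n.
By symmetry the same bound holds with n,m swapped, so |a_m - a_n| <= 1/min(m,n) = g(min(m,n)). Since g(n) -> 0, (a_n) is Cauchy.
Now solve g(N) < 3/50: 1/N < 3/50 <=> N > 1/(3/50) = 50/3.
The smallest integer strictly greater than 50/3 is N = 17.
Check: g(17) = 1/17 < 3/50; g(16) = 1/16 >= 3/50. So N = 17.

17


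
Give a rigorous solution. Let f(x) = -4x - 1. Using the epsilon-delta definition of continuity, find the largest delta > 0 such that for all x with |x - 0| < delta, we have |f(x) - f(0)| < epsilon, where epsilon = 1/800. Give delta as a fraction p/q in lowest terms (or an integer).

We compute f(0) = -4*(0) - 1 = -1.
|f(x) - f(0)| = |-4x - 1 - (-1)| = |-4(x - 0)| = 4|x - 0|.
We need 4|x - 0| < 1/800, i.e. |x - 0| < 1/800 / 4 = 1/3200.
So any delta <= 1/3200 works. Conversely, if delta > 1/3200, then x = 0 + 1/3200 satisfies |x - 0| = 1/3200 < delta but |f(x) - f(0)| = 4 * 1/3200 = 1/800, which is not < 1/800; so no larger delta works.
Hence the largest such delta is 1/3200.

1/3200


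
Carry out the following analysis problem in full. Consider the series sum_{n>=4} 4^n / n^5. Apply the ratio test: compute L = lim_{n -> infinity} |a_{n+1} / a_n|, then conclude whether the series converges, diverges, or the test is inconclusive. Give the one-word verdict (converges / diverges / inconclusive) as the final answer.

Let a_n denote the general term. Form the ratio a_{n+1}/a_n and simplify:
a_{n+1}/a_n = 4*n^5/(n + 1)^5
Take the limit as n -> infinity: L = 4.
Since L = 4 > 1 (or L = infinity), the ratio test implies the series diverges.

diverges


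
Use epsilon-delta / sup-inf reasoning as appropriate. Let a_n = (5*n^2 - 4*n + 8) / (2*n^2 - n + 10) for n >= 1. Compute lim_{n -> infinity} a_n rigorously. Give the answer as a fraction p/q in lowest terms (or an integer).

Divide numerator and denominator by n^2, the highest power:
numerator / n^2 = 5 - 4/n + 8/n^2
denominator / n^2 = 2 - 1/n + 10/n^2
As n -> infinity, all terms of the form c/n^k (k >= 1) tend to 0.
So numerator / n^2 -> 5 and denominator / n^2 -> 2.
Therefore lim a_n = 5/2.

5/2


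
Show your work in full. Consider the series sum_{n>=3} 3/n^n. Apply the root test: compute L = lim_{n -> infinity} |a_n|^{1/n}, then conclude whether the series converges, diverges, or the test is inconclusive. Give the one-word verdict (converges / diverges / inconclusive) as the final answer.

Let a_n denote the general term. Form |a_n|^(1/n) and simplify:
|a_n|^(1/n) = 3^(1/n)/n
Take the limit as n -> infinity: L = 0.
Since L = 0 < 1, the root test implies convergence.

converges


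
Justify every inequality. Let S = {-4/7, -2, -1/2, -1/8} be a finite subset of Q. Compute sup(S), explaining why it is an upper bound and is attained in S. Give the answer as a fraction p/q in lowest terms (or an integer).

S is finite, so sup(S) = max(S).
Sorted decreasing:
-1/8, -1/2, -4/7, -2
The extremum is -1/8.
For every x in S, x <= -1/8. And -1/8 is in S, so it is attained.
Therefore sup(S) = -1/8.

-1/8


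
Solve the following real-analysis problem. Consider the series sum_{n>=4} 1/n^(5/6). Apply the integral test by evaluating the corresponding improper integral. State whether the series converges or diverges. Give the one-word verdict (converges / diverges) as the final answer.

Let f(x) = x^(-5/6). Then f is positive, continuous, and decreasing on [4, infinity), so the integral test applies.
Compute the improper integral int_{4}^infinity f(x) dx:
  antiderivative F(x) = 6*x^(1/6).
  As x -> infinity, F(x) -> infinity (since p = 5/6 < 1).
  So the integral diverges. By the integral test, the series diverges.

diverges


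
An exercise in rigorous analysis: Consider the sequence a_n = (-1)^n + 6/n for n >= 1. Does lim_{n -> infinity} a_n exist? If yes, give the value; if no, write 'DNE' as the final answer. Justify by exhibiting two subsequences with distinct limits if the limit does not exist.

Examine the behaviour of a_n along subsequences.
a_{2k} = 1 + 6/(2k) -> 1. a_{2k+1} = -1 + 6/(2k+1) -> -1.
Since these two subsequential limits are 1 and -1, distinct, the full sequence cannot converge (a convergent sequence has all subsequences tending to the same limit). So lim a_n does not exist.

DNE


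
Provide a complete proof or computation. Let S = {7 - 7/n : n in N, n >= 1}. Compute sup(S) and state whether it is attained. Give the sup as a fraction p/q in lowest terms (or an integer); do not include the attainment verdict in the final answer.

Analysis:
- Values: 0, 7/2, 14/3, 21/4, ... strictly increasing.
- Minimum is 0 (n=1); inf = 0 (attained).
- 7 - 7/n -> 7 from below; sup = 7, not attained.
Conclusion: sup(S) = 7, not attained in S.

7


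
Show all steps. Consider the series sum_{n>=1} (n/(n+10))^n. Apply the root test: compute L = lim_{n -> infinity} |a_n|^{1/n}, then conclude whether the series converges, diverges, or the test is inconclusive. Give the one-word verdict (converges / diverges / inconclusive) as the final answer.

Let a_n denote the general term. Form |a_n|^(1/n) and simplify:
|a_n|^(1/n) = n/(n + 10)
Take the limit as n -> infinity: L = 1.
Since L = 1, the root test is inconclusive. (In fact a_n = (n/(n+10))^n -> e^(-10) != 0, so the nth-term test shows divergence; but the root test itself gives no conclusion.)

inconclusive


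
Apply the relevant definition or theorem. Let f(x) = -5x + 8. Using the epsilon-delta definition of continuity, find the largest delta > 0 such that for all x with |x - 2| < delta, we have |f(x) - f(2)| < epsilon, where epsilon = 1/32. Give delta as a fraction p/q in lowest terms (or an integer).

We compute f(2) = -5*(2) + 8 = -2.
|f(x) - f(2)| = |-5x + 8 - (-2)| = |-5(x - 2)| = 5|x - 2|.
We need 5|x - 2| < 1/32, i.e. |x - 2| < 1/32 / 5 = 1/160.
So any delta <= 1/160 works. Conversely, if delta > 1/160, then x = 2 + 1/160 satisfies |x - 2| = 1/160 < delta but |f(x) - f(2)| = 5 * 1/160 = 1/32, which is not < 1/32; so no larger delta works.
Hence the largest such delta is 1/160.

1/160


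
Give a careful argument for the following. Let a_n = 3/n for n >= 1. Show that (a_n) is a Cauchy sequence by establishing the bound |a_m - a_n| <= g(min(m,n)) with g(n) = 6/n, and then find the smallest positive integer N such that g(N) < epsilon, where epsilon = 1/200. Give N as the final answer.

For any m, n >= 1, by the triangle inequality:
|a_m - a_n| = |3/m - 3/n| <= 3*1/m + 3*1/n <= 6/min(m,n).
So g(n) = 6/n bounds the Cauchy difference. Since g(n) -> 0, (a_n) is Cauchy.
Now solve g(N) < 1/200: 6/N < 1/200 <=> N > 6 / (1/200) = 1200.
The smallest integer strictly greater than 1200 is N = 1201.
Check: g(1201) = 6/1201 = 6/1201 < 1/200; g(1200) = 1/200 >= 1/200. So N = 1201.

1201


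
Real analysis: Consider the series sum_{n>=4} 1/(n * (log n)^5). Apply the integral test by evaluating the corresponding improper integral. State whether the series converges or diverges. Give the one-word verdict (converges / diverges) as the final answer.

Let f(x) = 1/(x*log(x)^5). Then f is positive, continuous, and decreasing on [4, infinity), so the integral test applies.
Compute the improper integral int_{4}^infinity f(x) dx:
  antiderivative F(x) = -1/(4*log(x)^4).
  F(x) -> 0 as x -> infinity.  int = 0 - F(4) = 1/(4*log(4)^4) < infinity. By the integral test, the series converges.

converges


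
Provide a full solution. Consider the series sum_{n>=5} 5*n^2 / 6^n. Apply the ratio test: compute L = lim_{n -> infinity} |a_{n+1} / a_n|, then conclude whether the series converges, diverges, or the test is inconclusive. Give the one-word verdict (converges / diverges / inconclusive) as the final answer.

Let a_n denote the general term. Form the ratio a_{n+1}/a_n and simplify:
a_{n+1}/a_n = (n + 1)^2/(6*n^2)
Take the limit as n -> infinity: L = 1/6.
Since L = 1/6 < 1, the ratio test implies the series converges.

converges


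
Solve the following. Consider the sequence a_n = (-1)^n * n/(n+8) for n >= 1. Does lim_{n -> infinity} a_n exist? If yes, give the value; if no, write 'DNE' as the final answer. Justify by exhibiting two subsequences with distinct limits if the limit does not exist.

Examine the behaviour of a_n along subsequences.
a_{2k} = 2k/(2k+8) -> 1. a_{2k+1} = -(2k+1)/(2k+9) -> -1.
Since these two subsequential limits are 1 and -1, distinct, the full sequence cannot converge (a convergent sequence has all subsequences tending to the same limit). So lim a_n does not exist.

DNE


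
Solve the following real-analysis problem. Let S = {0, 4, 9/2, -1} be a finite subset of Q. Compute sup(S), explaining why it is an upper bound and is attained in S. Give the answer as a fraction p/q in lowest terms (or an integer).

S is finite, so sup(S) = max(S).
Sorted decreasing:
9/2, 4, 0, -1
The extremum is 9/2.
For every x in S, x <= 9/2. And 9/2 is in S, so it is attained.
Therefore sup(S) = 9/2.

9/2


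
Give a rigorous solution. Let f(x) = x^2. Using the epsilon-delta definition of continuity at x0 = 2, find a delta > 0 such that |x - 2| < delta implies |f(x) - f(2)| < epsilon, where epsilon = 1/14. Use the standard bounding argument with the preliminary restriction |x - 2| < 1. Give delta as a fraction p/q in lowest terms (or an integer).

Factor: |x^2 - (2)^2| = |x - 2| * |x + 2|.
Impose |x - 2| < 1 first. Then |x + 2| = |(x - 2) + 2*(2)| <= |x - 2| + 2*|2| < 1 + 4 = 5.
So |x^2 - (2)^2| < delta * 5.
We need delta * 5 <= 1/14, i.e. delta <= 1/14/5 = 1/70.
Since 1/70 < 1, this is tighter than 1; take delta = 1/70.
So delta = 1/70 works.

1/70


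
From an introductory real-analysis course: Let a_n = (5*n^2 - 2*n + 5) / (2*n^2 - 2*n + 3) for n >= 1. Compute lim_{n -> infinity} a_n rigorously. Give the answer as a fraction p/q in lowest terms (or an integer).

Divide numerator and denominator by n^2, the highest power:
numerator / n^2 = 5 - 2/n + 5/n^2
denominator / n^2 = 2 - 2/n + 3/n^2
As n -> infinity, all terms of the form c/n^k (k >= 1) tend to 0.
So numerator / n^2 -> 5 and denominator / n^2 -> 2.
Therefore lim a_n = 5/2.

5/2


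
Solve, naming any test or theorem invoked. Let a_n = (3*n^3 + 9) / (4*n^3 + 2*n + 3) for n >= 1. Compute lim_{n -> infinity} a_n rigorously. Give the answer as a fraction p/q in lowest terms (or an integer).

Divide numerator and denominator by n^3, the highest power:
numerator / n^3 = 3 + 9/n^3
denominator / n^3 = 4 + 2/n^2 + 3/n^3
As n -> infinity, all terms of the form c/n^k (k >= 1) tend to 0.
So numerator / n^3 -> 3 and denominator / n^3 -> 4.
Therefore lim a_n = 3/4.

3/4


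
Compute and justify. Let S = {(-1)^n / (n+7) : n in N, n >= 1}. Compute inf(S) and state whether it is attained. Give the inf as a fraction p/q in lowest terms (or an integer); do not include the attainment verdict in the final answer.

Analysis:
- Values: -1/8, 1/9, -1/10, 1/11, -1/12, ...
- Positive terms (even n): 1/(2+7), 1/(4+7), ... decreasing -> max = 1/9 (n=2).
- Negative terms (odd n): -1/(1+7), -1/(3+7), ... increasing -> min = -1/8 (n=1).
- So sup = 1/9 (attained at n=2); inf = -1/8 (attained at n=1).
Conclusion: inf(S) = -1/8, attained in S.

-1/8


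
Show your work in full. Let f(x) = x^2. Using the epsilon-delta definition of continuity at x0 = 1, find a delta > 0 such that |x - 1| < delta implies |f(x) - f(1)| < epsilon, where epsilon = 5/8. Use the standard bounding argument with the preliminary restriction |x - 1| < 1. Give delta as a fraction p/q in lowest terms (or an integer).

Factor: |x^2 - (1)^2| = |x - 1| * |x + 1|.
Impose |x - 1| < 1 first. Then |x + 1| = |(x - 1) + 2*(1)| <= |x - 1| + 2*|1| < 1 + 2 = 3.
So |x^2 - (1)^2| < delta * 3.
We need delta * 3 <= 5/8, i.e. delta <= 5/8/3 = 5/24.
Since 5/24 < 1, this is tighter than 1; take delta = 5/24.
So delta = 5/24 works.

5/24


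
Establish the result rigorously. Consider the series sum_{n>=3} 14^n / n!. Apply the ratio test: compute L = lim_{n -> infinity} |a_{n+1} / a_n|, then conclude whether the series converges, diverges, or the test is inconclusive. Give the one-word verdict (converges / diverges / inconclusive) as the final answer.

Let a_n denote the general term. Form the ratio a_{n+1}/a_n and simplify:
a_{n+1}/a_n = 14/(n + 1)
Take the limit as n -> infinity: L = 0.
Since L = 0 < 1, the ratio test implies the series converges.

converges


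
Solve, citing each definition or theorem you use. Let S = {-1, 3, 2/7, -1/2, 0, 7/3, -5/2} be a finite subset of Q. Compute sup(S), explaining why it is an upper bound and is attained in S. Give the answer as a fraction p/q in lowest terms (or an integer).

S is finite, so sup(S) = max(S).
Sorted decreasing:
3, 7/3, 2/7, 0, -1/2, -1, -5/2
The extremum is 3.
For every x in S, x <= 3. And 3 is in S, so it is attained.
Therefore sup(S) = 3.

3


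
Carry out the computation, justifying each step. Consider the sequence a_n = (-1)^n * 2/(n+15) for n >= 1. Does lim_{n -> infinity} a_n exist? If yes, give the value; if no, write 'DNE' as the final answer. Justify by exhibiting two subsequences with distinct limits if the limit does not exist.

Examine the behaviour of a_n along subsequences.
Even-n subsequence a_{2k} = 2/(2k+15) -> 0. Odd-n subsequence a_{2k+1} = -2/(2k+16) -> 0. Both tend to 0, which suggests the limit is 0; verify directly.
|a_n - 0| = 2/(n+15) < 2/n for every n >= 1.
Given epsilon > 0, choose a positive integer N > 2/epsilon. Then for all n >= N, |a_n| < 2/n <= 2/N < epsilon.
So by the definition of the limit, lim a_n exists and equals 0.

0


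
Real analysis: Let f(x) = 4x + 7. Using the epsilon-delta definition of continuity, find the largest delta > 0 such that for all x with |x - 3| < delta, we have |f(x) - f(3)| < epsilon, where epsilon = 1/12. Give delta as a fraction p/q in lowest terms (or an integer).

We compute f(3) = 4*(3) + 7 = 19.
|f(x) - f(3)| = |4x + 7 - (19)| = |4(x - 3)| = 4|x - 3|.
We need 4|x - 3| < 1/12, i.e. |x - 3| < 1/12 / 4 = 1/48.
So any delta <= 1/48 works. Conversely, if delta > 1/48, then x = 3 + 1/48 satisfies |x - 3| = 1/48 < delta but |f(x) - f(3)| = 4 * 1/48 = 1/12, which is not < 1/12; so no larger delta works.
Hence the largest such delta is 1/48.

1/48


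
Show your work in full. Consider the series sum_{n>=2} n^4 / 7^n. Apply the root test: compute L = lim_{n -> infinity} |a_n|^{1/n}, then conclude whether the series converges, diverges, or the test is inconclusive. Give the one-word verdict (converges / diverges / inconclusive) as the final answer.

Let a_n denote the general term. Form |a_n|^(1/n) and simplify:
|a_n|^(1/n) = n^(4/n)/7
Take the limit as n -> infinity: L = 1/7.
Since L = 1/7 < 1, the root test implies convergence.

converges


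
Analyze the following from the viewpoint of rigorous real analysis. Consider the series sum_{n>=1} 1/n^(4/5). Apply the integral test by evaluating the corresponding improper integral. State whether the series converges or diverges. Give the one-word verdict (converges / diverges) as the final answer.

Let f(x) = x^(-4/5). Then f is positive, continuous, and decreasing on [1, infinity), so the integral test applies.
Compute the improper integral int_{1}^infinity f(x) dx:
  antiderivative F(x) = 5*x^(1/5).
  As x -> infinity, F(x) -> infinity (since p = 4/5 < 1).
  So the integral diverges. By the integral test, the series diverges.

diverges


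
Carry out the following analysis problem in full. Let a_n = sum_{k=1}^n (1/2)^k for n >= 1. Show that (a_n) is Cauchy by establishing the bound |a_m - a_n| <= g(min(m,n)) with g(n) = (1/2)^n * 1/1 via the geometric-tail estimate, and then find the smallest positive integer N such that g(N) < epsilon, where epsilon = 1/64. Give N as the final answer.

For m > n >= 1: |a_m - a_n| = sum_{k=n+1}^m (1/2)^k < sum_{k=n+1}^infinity (1/2)^k = (1/2)^(n+1) / (1 - 1/2) = (1/2)^n * (1/2) * (2/1) = (1/2)^n * 1/1.
So g(n) = (1/2)^n / 1. Since g(n) -> 0, (a_n) is Cauchy.
Now solve g(N) < 1/64: (1/2)^N / 1 < 1/64 <=> 2^N > 1 / (1 * 1/64) = 64.
Check powers of 2: 2^6 = 64 <= 64, 2^7 = 128 > 64.
So the smallest such N is 7. Check: g(7) = 1/(1 * 128) = 1/128 < 1/64.

7


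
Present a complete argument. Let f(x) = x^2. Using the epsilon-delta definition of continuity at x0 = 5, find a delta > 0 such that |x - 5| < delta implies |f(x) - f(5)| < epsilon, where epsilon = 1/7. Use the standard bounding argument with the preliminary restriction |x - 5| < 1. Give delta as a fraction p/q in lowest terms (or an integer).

Factor: |x^2 - (5)^2| = |x - 5| * |x + 5|.
Impose |x - 5| < 1 first. Then |x + 5| = |(x - 5) + 2*(5)| <= |x - 5| + 2*|5| < 1 + 10 = 11.
So |x^2 - (5)^2| < delta * 11.
We need delta * 11 <= 1/7, i.e. delta <= 1/7/11 = 1/77.
Since 1/77 < 1, this is tighter than 1; take delta = 1/77.
So delta = 1/77 works.

1/77


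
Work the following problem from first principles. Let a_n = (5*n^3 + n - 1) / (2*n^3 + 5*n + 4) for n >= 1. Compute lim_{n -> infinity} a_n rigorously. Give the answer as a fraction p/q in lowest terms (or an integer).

Divide numerator and denominator by n^3, the highest power:
numerator / n^3 = 5 + n^(-2) - 1/n^3
denominator / n^3 = 2 + 5/n^2 + 4/n^3
As n -> infinity, all terms of the form c/n^k (k >= 1) tend to 0.
So numerator / n^3 -> 5 and denominator / n^3 -> 2.
Therefore lim a_n = 5/2.

5/2


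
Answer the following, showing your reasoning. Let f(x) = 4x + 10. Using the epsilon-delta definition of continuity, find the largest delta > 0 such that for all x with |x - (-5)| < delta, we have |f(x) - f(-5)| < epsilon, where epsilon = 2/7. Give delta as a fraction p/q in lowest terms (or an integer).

We compute f(-5) = 4*(-5) + 10 = -10.
|f(x) - f(-5)| = |4x + 10 - (-10)| = |4(x - (-5))| = 4|x - (-5)|.
We need 4|x - (-5)| < 2/7, i.e. |x - (-5)| < 2/7 / 4 = 1/14.
So any delta <= 1/14 works. Conversely, if delta > 1/14, then x = -5 + 1/14 satisfies |x - (-5)| = 1/14 < delta but |f(x) - f(-5)| = 4 * 1/14 = 2/7, which is not < 2/7; so no larger delta works.
Hence the largest such delta is 1/14.

1/14


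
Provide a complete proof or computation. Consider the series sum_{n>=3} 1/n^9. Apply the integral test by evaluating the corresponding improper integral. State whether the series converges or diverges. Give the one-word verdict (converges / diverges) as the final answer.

Let f(x) = x^(-9). Then f is positive, continuous, and decreasing on [3, infinity), so the integral test applies.
Compute the improper integral int_{3}^infinity f(x) dx:
  antiderivative F(x) = -1/(8*x^8).
  As x -> infinity, F(x) -> 0 (since p = 9 > 1).
  So int = F(infinity) - F(3) = 0 - (-1/52488) = 1/52488.
  Finite, so by the integral test, the series converges.

converges


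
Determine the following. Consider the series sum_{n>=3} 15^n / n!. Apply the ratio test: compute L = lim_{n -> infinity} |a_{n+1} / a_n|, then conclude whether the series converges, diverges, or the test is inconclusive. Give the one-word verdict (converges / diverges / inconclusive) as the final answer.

Let a_n denote the general term. Form the ratio a_{n+1}/a_n and simplify:
a_{n+1}/a_n = 15/(n + 1)
Take the limit as n -> infinity: L = 0.
Since L = 0 < 1, the ratio test implies the series converges.

converges


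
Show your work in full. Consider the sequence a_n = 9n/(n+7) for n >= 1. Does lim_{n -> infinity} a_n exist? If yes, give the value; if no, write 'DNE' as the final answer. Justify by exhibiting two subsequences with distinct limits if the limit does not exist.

Examine the behaviour of a_n along subsequences.
Even-n subsequence a_{2k} = 9(2k)/(2k+7) -> 9. Odd-n subsequence a_{2k+1} = 9(2k+1)/(2k+8) -> 9. Both tend to 9, which suggests the limit is 9; verify directly.
|a_n - 9| = |9n - 9(n+7)| / (n+7) = 63/(n+7) < 63/n for every n >= 1.
Given epsilon > 0, choose a positive integer N > 63/epsilon. Then for all n >= N, |a_n - 9| < 63/n <= 63/N < epsilon.
So by the definition of the limit, lim a_n exists and equals 9.

9


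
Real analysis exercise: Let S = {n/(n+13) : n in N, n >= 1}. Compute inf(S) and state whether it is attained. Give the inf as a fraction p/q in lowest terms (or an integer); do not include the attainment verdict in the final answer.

Analysis:
- Values: 1/14, 2/15, 3/16, 4/17, ... strictly increasing.
- Minimum is 1/14 (n=1); inf = 1/14 (attained).
- n/(n+13) = 1 - 13/(n+13) -> 1 from below as n -> infinity, and never equals 1.
- So sup = 1 (not attained).
Conclusion: inf(S) = 1/14, attained in S.

1/14


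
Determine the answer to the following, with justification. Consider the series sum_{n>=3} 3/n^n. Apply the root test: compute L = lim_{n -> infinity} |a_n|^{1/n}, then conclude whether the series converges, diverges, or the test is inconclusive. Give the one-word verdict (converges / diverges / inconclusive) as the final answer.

Let a_n denote the general term. Form |a_n|^(1/n) and simplify:
|a_n|^(1/n) = 3^(1/n)/n
Take the limit as n -> infinity: L = 0.
Since L = 0 < 1, the root test implies convergence.

converges


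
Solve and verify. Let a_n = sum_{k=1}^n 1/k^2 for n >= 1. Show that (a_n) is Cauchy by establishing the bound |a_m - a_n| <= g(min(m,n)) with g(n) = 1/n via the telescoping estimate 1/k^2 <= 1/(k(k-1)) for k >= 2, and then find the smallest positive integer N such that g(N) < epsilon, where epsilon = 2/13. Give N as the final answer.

For m > n >= 1: |a_m - a_n| = sum_{k=n+1}^m 1/k^2.
Use 1/k^2 <= 1/(k(k-1)) = 1/(k-1) - 1/k for k >= 2:
sum_{k=n+1}^m 1/k^2 <= sum_{k=n+1}^m (1/(k-1) - 1/k) = 1/n - 1/m <= 1/n.
By symmetry the same bound holds with n,m swapped, so |a_m - a_n| <= 1/min(m,n) = g(min(m,n)). Since g(n) -> 0, (a_n) is Cauchy.
Now solve g(N) < 2/13: 1/N < 2/13 <=> N > 1/(2/13) = 13/2.
The smallest integer strictly greater than 13/2 is N = 7.
Check: g(7) = 1/7 < 2/13; g(6) = 1/6 >= 2/13. So N = 7.

7


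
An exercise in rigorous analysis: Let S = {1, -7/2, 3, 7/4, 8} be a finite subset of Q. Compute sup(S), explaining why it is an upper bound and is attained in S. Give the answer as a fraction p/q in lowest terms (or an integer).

S is finite, so sup(S) = max(S).
Sorted decreasing:
8, 3, 7/4, 1, -7/2
The extremum is 8.
For every x in S, x <= 8. And 8 is in S, so it is attained.
Therefore sup(S) = 8.

8


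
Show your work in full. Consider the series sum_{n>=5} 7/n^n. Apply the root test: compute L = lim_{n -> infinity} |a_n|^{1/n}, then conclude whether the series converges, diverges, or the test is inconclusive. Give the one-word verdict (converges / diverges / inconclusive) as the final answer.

Let a_n denote the general term. Form |a_n|^(1/n) and simplify:
|a_n|^(1/n) = 7^(1/n)/n
Take the limit as n -> infinity: L = 0.
Since L = 0 < 1, the root test implies convergence.

converges
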